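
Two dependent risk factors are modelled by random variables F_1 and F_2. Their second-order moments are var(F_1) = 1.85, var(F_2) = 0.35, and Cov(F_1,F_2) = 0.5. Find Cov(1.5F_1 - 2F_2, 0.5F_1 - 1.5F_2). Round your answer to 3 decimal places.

Cov(1.5F_1 - 2F_2, 0.5F_1 - 1.5F_2) = (1.5)(0.5)var(F_1) + (-2)(-1.5)var(F_2) + [(1.5)(-1.5) + (-2)(0.5)]Cov(F_1,F_2)
= 0.75·1.85 + 3·0.35 + -3.25·0.5 = 0.8125

0.813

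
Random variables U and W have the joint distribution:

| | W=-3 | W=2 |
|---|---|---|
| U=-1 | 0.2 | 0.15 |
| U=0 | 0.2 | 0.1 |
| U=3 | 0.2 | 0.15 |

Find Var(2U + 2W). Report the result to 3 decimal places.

E[U] = 0.7,  E[W] = -1,  E[UW] = -0.6
Var(U) = 3.5 − (0.7)² = 3.01;  Var(W) = 7 − (-1)² = 6
cov(U,W) = -0.6 − (0.7)(-1) = 0.1
Var(2U + 2W) = (2)²·3.01 + (2)²·6 + 2·(2)·(2)·0.1 = 36.84

36.840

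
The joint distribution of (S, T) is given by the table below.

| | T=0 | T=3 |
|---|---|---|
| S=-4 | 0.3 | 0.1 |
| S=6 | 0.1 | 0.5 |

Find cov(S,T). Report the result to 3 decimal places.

E[S] = 2,  E[T] = 1.8
E[ST] = 7.8
cov(S,T) = E[ST] − E[S]E[T] = 7.8 − (2)(1.8) = 4.2

4.200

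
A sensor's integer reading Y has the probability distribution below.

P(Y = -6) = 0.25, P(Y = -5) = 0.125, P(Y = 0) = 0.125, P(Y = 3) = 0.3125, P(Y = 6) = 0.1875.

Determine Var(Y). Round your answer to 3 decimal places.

21.684

E[Y] = (-6)(0.25) + (-5)(0.125) + (0)(0.125) + (3)(0.3125) + (6)(0.1875) = -0.0625
E[Y²] = (-6)²(0.25) + (-5)²(0.125) + (0)²(0.125) + (3)²(0.3125) + (6)²(0.1875) = 21.6875
Var(Y) = E[Y²] − (E[Y])² = 21.6875 − (-0.0625)² = 21.68359375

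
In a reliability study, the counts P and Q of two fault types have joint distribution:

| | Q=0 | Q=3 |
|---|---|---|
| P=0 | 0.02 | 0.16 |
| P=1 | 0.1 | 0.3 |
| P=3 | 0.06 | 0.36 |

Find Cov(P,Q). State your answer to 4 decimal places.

E[P] = 1.66,  E[Q] = 2.46
E[PQ] = 4.14
Cov(P,Q) = E[PQ] − E[P]E[Q] = 4.14 − (1.66)(2.46) = 0.0564

0.0564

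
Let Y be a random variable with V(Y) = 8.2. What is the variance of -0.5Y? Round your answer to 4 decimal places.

2.0500

V(-0.5Y) = (-0.5)²·V(Y) = 0.25·8.2 = 2.05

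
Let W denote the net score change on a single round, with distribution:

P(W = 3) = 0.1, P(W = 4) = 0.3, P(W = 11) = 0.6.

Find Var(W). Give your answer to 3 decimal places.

12.690

E[W] = (3)(0.1) + (4)(0.3) + (11)(0.6) = 8.1
E[W²] = (3)²(0.1) + (4)²(0.3) + (11)²(0.6) = 78.3
Var(W) = E[W²] − (E[W])² = 78.3 − (8.1)² = 12.69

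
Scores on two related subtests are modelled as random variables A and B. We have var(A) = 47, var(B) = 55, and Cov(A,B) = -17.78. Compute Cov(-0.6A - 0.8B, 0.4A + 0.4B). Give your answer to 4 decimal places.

-18.9232

Cov(-0.6A - 0.8B, 0.4A + 0.4B) = (-0.6)(0.4)var(A) + (-0.8)(0.4)var(B) + [(-0.6)(0.4) + (-0.8)(0.4)]Cov(A,B)
= -0.24·47 + -0.32·55 + -0.56·-17.78 = -18.9232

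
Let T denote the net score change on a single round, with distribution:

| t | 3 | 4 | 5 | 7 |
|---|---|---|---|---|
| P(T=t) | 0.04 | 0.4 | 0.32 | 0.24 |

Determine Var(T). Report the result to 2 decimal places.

E[T] = (3)(0.04) + (4)(0.4) + (5)(0.32) + (7)(0.24) = 5
E[T²] = (3)²(0.04) + (4)²(0.4) + (5)²(0.32) + (7)²(0.24) = 26.52
Var(T) = E[T²] − (E[T])² = 26.52 − (5)² = 1.52

1.52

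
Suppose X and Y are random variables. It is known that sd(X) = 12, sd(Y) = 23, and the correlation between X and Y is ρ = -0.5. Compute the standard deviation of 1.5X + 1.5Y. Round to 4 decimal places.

Var(X) = (12)² = 144;  Var(Y) = (23)² = 529
Cov(X,Y) = ρ·sd(X)·sd(Y) = -0.5·12·23 = -138
Var(1.5X + 1.5Y) = (1.5)²·Var(X) + (1.5)²·Var(Y) + 2·(1.5)·(1.5)·Cov(X,Y)
= 2.25·144 + 2.25·529 + 4.5·-138 = 893.25
sd(1.5X + 1.5Y) = √893.25 ≈ 29.8873

29.8873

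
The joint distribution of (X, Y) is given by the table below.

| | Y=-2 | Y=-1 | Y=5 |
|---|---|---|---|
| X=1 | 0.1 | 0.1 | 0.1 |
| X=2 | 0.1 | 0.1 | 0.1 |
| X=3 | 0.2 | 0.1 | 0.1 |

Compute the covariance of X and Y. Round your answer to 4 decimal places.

E[X] = 2.1,  E[Y] = 0.4
E[XY] = 0.6
Cov(X,Y) = E[XY] − E[X]E[Y] = 0.6 − (2.1)(0.4) = -0.24

-0.2400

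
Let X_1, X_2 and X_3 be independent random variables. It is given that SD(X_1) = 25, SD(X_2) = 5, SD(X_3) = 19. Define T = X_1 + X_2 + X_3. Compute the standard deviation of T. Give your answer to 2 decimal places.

V(X_1) = 625, V(X_2) = 25, V(X_3) = 361
By independence, V(T) = (1)²V(X_1) + (1)²V(X_2) + (1)²V(X_3)
= (1)²·625 + (1)²·25 + (1)²·361 = 1011
SD(T) = √1011 ≈ 31.80

31.80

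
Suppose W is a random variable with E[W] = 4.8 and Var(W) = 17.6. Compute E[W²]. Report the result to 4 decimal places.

40.6400

E[W²] = Var(W) + (E[W])² = 17.6 + (4.8)² = 40.64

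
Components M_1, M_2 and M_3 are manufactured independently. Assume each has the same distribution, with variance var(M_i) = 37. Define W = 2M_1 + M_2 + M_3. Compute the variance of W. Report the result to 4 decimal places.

222.0000

By independence, var(W) = (2)²var(M_1) + (1)²var(M_2) + (1)²var(M_3)
= (2)²·37 + (1)²·37 + (1)²·37 = 222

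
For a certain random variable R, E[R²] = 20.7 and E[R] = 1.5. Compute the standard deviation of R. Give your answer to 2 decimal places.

4.30

Var(R) = 20.7 − (1.5)² = 18.45
σ(R) = √18.45 ≈ 4.30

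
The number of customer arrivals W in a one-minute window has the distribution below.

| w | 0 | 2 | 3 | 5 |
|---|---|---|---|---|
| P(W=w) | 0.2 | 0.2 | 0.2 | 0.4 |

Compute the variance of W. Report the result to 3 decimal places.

3.600

E[W] = (0)(0.2) + (2)(0.2) + (3)(0.2) + (5)(0.4) = 3
E[W²] = (0)²(0.2) + (2)²(0.2) + (3)²(0.2) + (5)²(0.4) = 12.6
var(W) = E[W²] − (E[W])² = 12.6 − (3)² = 3.6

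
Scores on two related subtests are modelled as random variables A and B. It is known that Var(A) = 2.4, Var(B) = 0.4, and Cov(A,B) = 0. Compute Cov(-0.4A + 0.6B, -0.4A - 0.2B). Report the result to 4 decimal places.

0.3360

Cov(-0.4A + 0.6B, -0.4A - 0.2B) = (-0.4)(-0.4)Var(A) + (0.6)(-0.2)Var(B) + [(-0.4)(-0.2) + (0.6)(-0.4)]Cov(A,B)
= 0.16·2.4 + -0.12·0.4 + -0.16·0 = 0.336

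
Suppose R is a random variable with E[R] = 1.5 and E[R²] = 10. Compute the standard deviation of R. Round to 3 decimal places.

2.784

V(R) = 10 − (1.5)² = 7.75
σ(R) = √7.75 ≈ 2.784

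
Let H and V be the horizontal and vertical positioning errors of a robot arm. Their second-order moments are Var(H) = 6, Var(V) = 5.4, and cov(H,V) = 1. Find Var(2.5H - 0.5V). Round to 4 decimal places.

Var(2.5H - 0.5V) = (2.5)²·Var(H) + (-0.5)²·Var(V) + 2·(2.5)·(-0.5)·cov(H,V)
= 6.25·6 + 0.25·5.4 + -2.5·1 = 36.35

36.3500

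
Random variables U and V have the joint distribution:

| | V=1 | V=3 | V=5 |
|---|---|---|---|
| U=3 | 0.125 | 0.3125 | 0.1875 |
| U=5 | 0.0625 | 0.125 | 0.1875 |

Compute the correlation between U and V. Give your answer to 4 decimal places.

0.1556

E[U] = 3.75,  E[V] = 3.375
E[UV] = 12.875
Cov(U,V) = E[UV] − E[U]E[V] = 12.875 − (3.75)(3.375) = 0.21875
Var(U) = 0.9375,  Var(V) = 2.109375
ρ = 0.21875 / √(0.9375·2.109375) ≈ 0.1556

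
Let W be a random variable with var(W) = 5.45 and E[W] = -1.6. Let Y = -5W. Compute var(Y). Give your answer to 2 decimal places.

136.25

var(-5W) = (-5)²·var(W) = 25·5.45 = 136.25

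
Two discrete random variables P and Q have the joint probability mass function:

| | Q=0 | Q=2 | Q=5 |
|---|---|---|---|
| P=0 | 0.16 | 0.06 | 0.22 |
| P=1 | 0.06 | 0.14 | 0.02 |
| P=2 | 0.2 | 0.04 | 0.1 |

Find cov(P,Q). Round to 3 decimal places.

E[P] = 0.9,  E[Q] = 2.18
E[PQ] = 1.54
cov(P,Q) = E[PQ] − E[P]E[Q] = 1.54 − (0.9)(2.18) = -0.422

-0.422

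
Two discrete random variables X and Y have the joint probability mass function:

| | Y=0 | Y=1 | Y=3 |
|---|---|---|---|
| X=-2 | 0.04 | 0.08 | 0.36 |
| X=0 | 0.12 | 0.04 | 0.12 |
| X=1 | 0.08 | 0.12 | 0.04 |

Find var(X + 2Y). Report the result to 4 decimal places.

E[X] = -0.72,  E[Y] = 1.8,  E[XY] = -2.08
var(X) = 2.16 − (-0.72)² = 1.6416;  var(Y) = 4.92 − (1.8)² = 1.68
Cov(X,Y) = -2.08 − (-0.72)(1.8) = -0.784
var(X + 2Y) = (1)²·1.6416 + (2)²·1.68 + 2·(1)·(2)·-0.784 = 5.2256

5.2256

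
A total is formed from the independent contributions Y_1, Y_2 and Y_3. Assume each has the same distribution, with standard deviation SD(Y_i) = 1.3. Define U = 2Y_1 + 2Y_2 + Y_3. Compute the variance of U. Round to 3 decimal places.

V(Y_i) = (1.3)² = 1.69
By independence, V(U) = (2)²V(Y_1) + (2)²V(Y_2) + (1)²V(Y_3)
= (2)²·1.69 + (2)²·1.69 + (1)²·1.69 = 15.21

15.210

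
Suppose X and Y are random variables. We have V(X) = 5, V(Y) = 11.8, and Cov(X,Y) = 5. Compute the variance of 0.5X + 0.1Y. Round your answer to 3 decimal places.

V(0.5X + 0.1Y) = (0.5)²·V(X) + (0.1)²·V(Y) + 2·(0.5)·(0.1)·Cov(X,Y)
= 0.25·5 + 0.01·11.8 + 0.1·5 = 1.868

1.868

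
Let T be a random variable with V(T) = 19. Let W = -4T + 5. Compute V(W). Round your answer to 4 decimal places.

304.0000

V(-4T + 5) = (-4)²·V(T) = 16·19 = 304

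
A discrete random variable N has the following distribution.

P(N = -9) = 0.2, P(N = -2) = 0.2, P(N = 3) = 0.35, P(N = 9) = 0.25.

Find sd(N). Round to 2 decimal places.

6.26

E[N] = (-9)(0.2) + (-2)(0.2) + (3)(0.35) + (9)(0.25) = 1.1
E[N²] = (-9)²(0.2) + (-2)²(0.2) + (3)²(0.35) + (9)²(0.25) = 40.4
V(N) = E[N²] − (E[N])² = 40.4 − (1.1)² = 39.19
sd(N) = √39.19 ≈ 6.26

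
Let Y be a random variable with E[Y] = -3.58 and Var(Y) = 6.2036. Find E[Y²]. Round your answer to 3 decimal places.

E[Y²] = Var(Y) + (E[Y])² = 6.2036 + (-3.58)² = 19.02

19.020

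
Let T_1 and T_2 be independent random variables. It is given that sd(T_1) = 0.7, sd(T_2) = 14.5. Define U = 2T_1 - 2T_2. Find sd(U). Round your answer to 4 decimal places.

29.0338

V(T_1) = 0.49, V(T_2) = 210.25
By independence, V(U) = (2)²V(T_1) + (-2)²V(T_2)
= (2)²·0.49 + (-2)²·210.25 = 842.96
sd(U) = √842.96 ≈ 29.0338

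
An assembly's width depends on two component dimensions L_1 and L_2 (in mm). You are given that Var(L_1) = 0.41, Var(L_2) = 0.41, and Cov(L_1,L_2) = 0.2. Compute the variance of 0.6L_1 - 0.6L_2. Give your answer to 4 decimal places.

0.1512

Var(0.6L_1 - 0.6L_2) = (0.6)²·Var(L_1) + (-0.6)²·Var(L_2) + 2·(0.6)·(-0.6)·Cov(L_1,L_2)
= 0.36·0.41 + 0.36·0.41 + -0.72·0.2 = 0.1512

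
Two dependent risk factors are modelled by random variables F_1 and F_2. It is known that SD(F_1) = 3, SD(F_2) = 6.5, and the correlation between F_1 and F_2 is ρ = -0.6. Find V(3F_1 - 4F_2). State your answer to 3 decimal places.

1037.800

V(F_1) = (3)² = 9;  V(F_2) = (6.5)² = 42.25
Cov(F_1,F_2) = ρ·SD(F_1)·SD(F_2) = -0.6·3·6.5 = -11.7
V(3F_1 - 4F_2) = (3)²·V(F_1) + (-4)²·V(F_2) + 2·(3)·(-4)·Cov(F_1,F_2)
= 9·9 + 16·42.25 + -24·-11.7 = 1037.8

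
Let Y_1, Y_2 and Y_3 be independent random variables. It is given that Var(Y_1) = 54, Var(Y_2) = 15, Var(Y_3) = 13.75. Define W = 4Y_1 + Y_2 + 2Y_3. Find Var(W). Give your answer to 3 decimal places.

By independence, Var(W) = (4)²Var(Y_1) + (1)²Var(Y_2) + (2)²Var(Y_3)
= (4)²·54 + (1)²·15 + (2)²·13.75 = 934

934.000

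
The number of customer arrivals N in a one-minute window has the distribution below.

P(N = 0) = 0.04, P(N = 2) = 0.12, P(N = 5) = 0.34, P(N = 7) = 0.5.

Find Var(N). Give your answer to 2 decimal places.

E[N] = (0)(0.04) + (2)(0.12) + (5)(0.34) + (7)(0.5) = 5.44
E[N²] = (0)²(0.04) + (2)²(0.12) + (5)²(0.34) + (7)²(0.5) = 33.48
Var(N) = E[N²] − (E[N])² = 33.48 − (5.44)² = 3.8864

3.89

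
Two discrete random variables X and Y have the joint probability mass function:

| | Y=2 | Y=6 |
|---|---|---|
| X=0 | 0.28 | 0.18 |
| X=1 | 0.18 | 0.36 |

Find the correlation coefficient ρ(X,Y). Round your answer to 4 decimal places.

0.2754

E[X] = 0.54,  E[Y] = 4.16
E[XY] = 2.52
Cov(X,Y) = E[XY] − E[X]E[Y] = 2.52 − (0.54)(4.16) = 0.2736
Var(X) = 0.2484,  Var(Y) = 3.9744
ρ = 0.2736 / √(0.2484·3.9744) ≈ 0.2754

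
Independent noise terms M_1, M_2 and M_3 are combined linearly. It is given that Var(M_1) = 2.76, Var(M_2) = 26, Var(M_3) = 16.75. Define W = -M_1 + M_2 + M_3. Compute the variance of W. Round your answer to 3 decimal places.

45.510

By independence, Var(W) = (-1)²Var(M_1) + (1)²Var(M_2) + (1)²Var(M_3)
= (-1)²·2.76 + (1)²·26 + (1)²·16.75 = 45.51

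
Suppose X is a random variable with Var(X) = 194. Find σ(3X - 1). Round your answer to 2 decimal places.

41.79

Var(3X - 1) = (3)²·194 = 1746
σ(3X - 1) = √1746 ≈ 41.79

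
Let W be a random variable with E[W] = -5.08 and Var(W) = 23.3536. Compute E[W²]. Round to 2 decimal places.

E[W²] = Var(W) + (E[W])² = 23.3536 + (-5.08)² = 49.16

49.16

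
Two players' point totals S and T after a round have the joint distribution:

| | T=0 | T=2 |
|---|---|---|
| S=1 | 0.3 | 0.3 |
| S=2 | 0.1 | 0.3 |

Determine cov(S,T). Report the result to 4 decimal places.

0.1200

E[S] = 1.4,  E[T] = 1.2
E[ST] = 1.8
cov(S,T) = E[ST] − E[S]E[T] = 1.8 − (1.4)(1.2) = 0.12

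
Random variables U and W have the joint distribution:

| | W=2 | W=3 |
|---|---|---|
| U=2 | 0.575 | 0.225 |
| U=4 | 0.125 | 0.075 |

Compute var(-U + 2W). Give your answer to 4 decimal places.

1.3600

E[U] = 2.4,  E[W] = 2.3,  E[UW] = 5.55
var(U) = 6.4 − (2.4)² = 0.64;  var(W) = 5.5 − (2.3)² = 0.21
Cov(U,W) = 5.55 − (2.4)(2.3) = 0.03
var(-U + 2W) = (-1)²·0.64 + (2)²·0.21 + 2·(-1)·(2)·0.03 = 1.36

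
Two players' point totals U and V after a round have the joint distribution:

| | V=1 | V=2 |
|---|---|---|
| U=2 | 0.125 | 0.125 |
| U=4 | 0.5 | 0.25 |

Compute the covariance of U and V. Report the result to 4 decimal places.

-0.0625

E[U] = 3.5,  E[V] = 1.375
E[UV] = 4.75
Cov(U,V) = E[UV] − E[U]E[V] = 4.75 − (3.5)(1.375) = -0.0625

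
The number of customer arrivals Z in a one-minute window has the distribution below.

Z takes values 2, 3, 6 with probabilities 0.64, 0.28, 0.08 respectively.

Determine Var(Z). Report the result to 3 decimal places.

E[Z] = (2)(0.64) + (3)(0.28) + (6)(0.08) = 2.6
E[Z²] = (2)²(0.64) + (3)²(0.28) + (6)²(0.08) = 7.96
Var(Z) = E[Z²] − (E[Z])² = 7.96 − (2.6)² = 1.2

1.200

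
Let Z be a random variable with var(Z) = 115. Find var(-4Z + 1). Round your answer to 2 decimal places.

1840.00

var(-4Z + 1) = (-4)²·var(Z) = 16·115 = 1840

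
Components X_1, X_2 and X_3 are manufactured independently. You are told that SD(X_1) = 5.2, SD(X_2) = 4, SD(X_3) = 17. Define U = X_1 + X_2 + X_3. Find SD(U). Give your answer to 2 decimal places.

18.22

Var(X_1) = 27.04, Var(X_2) = 16, Var(X_3) = 289
By independence, Var(U) = (1)²Var(X_1) + (1)²Var(X_2) + (1)²Var(X_3)
= (1)²·27.04 + (1)²·16 + (1)²·289 = 332.04
SD(U) = √332.04 ≈ 18.22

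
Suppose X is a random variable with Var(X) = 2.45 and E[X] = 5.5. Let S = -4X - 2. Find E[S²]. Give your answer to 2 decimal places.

E[-4X - 2] = -4·5.5 − 2 = -24
Var(-4X - 2) = (-4)²·2.45 = 39.2
E[S²] = Var(S) + (E[S])² = 39.2 + (-24)² = 615.2

615.20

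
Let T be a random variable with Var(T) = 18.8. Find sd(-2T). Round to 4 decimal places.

Var(-2T) = (-2)²·18.8 = 75.2
sd(-2T) = √75.2 ≈ 8.6718

8.6718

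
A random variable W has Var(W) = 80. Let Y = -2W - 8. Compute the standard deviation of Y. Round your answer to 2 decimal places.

Var(-2W - 8) = (-2)²·80 = 320
sd(Y) = √320 ≈ 17.89

17.89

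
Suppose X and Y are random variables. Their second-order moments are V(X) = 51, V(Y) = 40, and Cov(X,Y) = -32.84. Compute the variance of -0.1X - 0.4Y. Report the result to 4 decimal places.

V(-0.1X - 0.4Y) = (-0.1)²·V(X) + (-0.4)²·V(Y) + 2·(-0.1)·(-0.4)·Cov(X,Y)
= 0.01·51 + 0.16·40 + 0.08·-32.84 = 4.2828

4.2828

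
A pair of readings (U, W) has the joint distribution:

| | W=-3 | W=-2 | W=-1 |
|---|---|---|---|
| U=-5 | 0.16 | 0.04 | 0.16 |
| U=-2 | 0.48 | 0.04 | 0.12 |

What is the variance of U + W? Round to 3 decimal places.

E[U] = -3.08,  E[W] = -2.36,  E[UW] = 6.88
Var(U) = 11.56 − (-3.08)² = 2.0736;  Var(W) = 6.36 − (-2.36)² = 0.7904
Cov(U,W) = 6.88 − (-3.08)(-2.36) = -0.3888
Var(U + W) = (1)²·2.0736 + (1)²·0.7904 + 2·(1)·(1)·-0.3888 = 2.0864

2.086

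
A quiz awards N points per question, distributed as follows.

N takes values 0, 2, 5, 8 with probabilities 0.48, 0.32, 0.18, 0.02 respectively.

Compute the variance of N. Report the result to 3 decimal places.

E[N] = (0)(0.48) + (2)(0.32) + (5)(0.18) + (8)(0.02) = 1.7
E[N²] = (0)²(0.48) + (2)²(0.32) + (5)²(0.18) + (8)²(0.02) = 7.06
V(N) = E[N²] − (E[N])² = 7.06 − (1.7)² = 4.17

4.170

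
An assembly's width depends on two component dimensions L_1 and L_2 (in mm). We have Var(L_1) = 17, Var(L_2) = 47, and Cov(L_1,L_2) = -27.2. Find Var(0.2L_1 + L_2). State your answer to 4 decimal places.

36.8000

Var(0.2L_1 + L_2) = (0.2)²·Var(L_1) + (1)²·Var(L_2) + 2·(0.2)·(1)·Cov(L_1,L_2)
= 0.04·17 + 1·47 + 0.4·-27.2 = 36.8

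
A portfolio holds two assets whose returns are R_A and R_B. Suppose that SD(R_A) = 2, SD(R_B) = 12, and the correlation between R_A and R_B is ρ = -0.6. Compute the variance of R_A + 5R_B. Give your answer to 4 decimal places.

V(R_A) = (2)² = 4;  V(R_B) = (12)² = 144
cov(R_A,R_B) = ρ·SD(R_A)·SD(R_B) = -0.6·2·12 = -14.4
V(R_A + 5R_B) = (1)²·V(R_A) + (5)²·V(R_B) + 2·(1)·(5)·cov(R_A,R_B)
= 1·4 + 25·144 + 10·-14.4 = 3460

3460.0000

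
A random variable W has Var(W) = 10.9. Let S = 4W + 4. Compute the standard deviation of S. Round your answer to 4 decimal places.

13.2061

Var(4W + 4) = (4)²·10.9 = 174.4
σ(S) = √174.4 ≈ 13.2061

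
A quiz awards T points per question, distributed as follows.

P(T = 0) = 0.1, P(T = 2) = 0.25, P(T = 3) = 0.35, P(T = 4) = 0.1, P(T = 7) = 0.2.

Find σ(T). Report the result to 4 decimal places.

E[T] = (0)(0.1) + (2)(0.25) + (3)(0.35) + (4)(0.1) + (7)(0.2) = 3.35
E[T²] = (0)²(0.1) + (2)²(0.25) + (3)²(0.35) + (4)²(0.1) + (7)²(0.2) = 15.55
var(T) = E[T²] − (E[T])² = 15.55 − (3.35)² = 4.3275
σ(T) = √4.3275 ≈ 2.0803

2.0803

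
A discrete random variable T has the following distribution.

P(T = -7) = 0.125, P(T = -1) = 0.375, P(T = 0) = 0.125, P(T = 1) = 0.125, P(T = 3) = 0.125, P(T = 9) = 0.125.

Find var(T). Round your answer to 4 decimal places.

17.7344

E[T] = (-7)(0.125) + (-1)(0.375) + (0)(0.125) + (1)(0.125) + (3)(0.125) + (9)(0.125) = 0.375
E[T²] = (-7)²(0.125) + (-1)²(0.375) + (0)²(0.125) + (1)²(0.125) + (3)²(0.125) + (9)²(0.125) = 17.875
var(T) = E[T²] − (E[T])² = 17.875 − (0.375)² = 17.734375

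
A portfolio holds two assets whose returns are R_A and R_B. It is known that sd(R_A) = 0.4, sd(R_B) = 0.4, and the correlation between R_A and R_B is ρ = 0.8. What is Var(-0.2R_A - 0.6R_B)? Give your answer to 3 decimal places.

Var(R_A) = (0.4)² = 0.16;  Var(R_B) = (0.4)² = 0.16
cov(R_A,R_B) = ρ·sd(R_A)·sd(R_B) = 0.8·0.4·0.4 = 0.128
Var(-0.2R_A - 0.6R_B) = (-0.2)²·Var(R_A) + (-0.6)²·Var(R_B) + 2·(-0.2)·(-0.6)·cov(R_A,R_B)
= 0.04·0.16 + 0.36·0.16 + 0.24·0.128 = 0.09472

0.095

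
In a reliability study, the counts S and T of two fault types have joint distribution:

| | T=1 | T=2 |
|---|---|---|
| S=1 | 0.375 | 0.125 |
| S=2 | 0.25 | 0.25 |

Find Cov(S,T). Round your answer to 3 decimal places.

E[S] = 1.5,  E[T] = 1.375
E[ST] = 2.125
Cov(S,T) = E[ST] − E[S]E[T] = 2.125 − (1.5)(1.375) = 0.0625

0.063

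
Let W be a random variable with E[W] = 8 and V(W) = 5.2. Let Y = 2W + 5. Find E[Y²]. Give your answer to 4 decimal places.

461.8000

E[2W + 5] = 2·8 + 5 = 21
V(2W + 5) = (2)²·5.2 = 20.8
E[Y²] = V(Y) + (E[Y])² = 20.8 + (21)² = 461.8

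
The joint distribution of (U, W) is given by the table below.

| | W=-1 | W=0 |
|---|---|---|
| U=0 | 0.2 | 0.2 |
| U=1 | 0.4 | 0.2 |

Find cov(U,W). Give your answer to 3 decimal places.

-0.040

E[U] = 0.6,  E[W] = -0.6
E[UW] = -0.4
cov(U,W) = E[UW] − E[U]E[W] = -0.4 − (0.6)(-0.6) = -0.04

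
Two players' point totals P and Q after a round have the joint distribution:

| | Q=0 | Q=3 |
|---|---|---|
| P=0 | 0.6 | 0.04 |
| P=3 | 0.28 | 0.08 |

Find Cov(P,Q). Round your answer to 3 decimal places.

E[P] = 1.08,  E[Q] = 0.36
E[PQ] = 0.72
Cov(P,Q) = E[PQ] − E[P]E[Q] = 0.72 − (1.08)(0.36) = 0.3312

0.331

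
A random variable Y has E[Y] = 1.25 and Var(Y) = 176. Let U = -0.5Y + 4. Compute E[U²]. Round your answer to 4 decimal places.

55.3906

E[-0.5Y + 4] = -0.5·1.25 + 4 = 3.375
Var(-0.5Y + 4) = (-0.5)²·176 = 44
E[U²] = Var(U) + (E[U])² = 44 + (3.375)² = 55.390625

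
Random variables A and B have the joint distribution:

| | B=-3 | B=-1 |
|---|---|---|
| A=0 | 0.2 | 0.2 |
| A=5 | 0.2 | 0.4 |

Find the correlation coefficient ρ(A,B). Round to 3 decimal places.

E[A] = 3,  E[B] = -1.8
E[AB] = -5
Cov(A,B) = E[AB] − E[A]E[B] = -5 − (3)(-1.8) = 0.4
Var(A) = 6,  Var(B) = 0.96
ρ = 0.4 / √(6·0.96) ≈ 0.167

0.167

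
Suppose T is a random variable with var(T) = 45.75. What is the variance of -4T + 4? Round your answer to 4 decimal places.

var(-4T + 4) = (-4)²·var(T) = 16·45.75 = 732

732.0000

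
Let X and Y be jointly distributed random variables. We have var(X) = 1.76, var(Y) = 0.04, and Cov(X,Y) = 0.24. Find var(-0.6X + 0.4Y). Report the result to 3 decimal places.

var(-0.6X + 0.4Y) = (-0.6)²·var(X) + (0.4)²·var(Y) + 2·(-0.6)·(0.4)·Cov(X,Y)
= 0.36·1.76 + 0.16·0.04 + -0.48·0.24 = 0.5248

0.525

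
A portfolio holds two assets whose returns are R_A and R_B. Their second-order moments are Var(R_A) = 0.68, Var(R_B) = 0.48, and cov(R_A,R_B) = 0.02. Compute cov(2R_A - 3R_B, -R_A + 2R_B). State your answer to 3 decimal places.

cov(2R_A - 3R_B, -R_A + 2R_B) = (2)(-1)Var(R_A) + (-3)(2)Var(R_B) + [(2)(2) + (-3)(-1)]cov(R_A,R_B)
= -2·0.68 + -6·0.48 + 7·0.02 = -4.1

-4.100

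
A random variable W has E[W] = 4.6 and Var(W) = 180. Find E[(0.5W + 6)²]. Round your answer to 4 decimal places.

E[0.5W + 6] = 0.5·4.6 + 6 = 8.3
Var(0.5W + 6) = (0.5)²·180 = 45
E[(0.5W + 6)²] = Var((0.5W + 6)) + (E[(0.5W + 6)])² = 45 + (8.3)² = 113.89

113.8900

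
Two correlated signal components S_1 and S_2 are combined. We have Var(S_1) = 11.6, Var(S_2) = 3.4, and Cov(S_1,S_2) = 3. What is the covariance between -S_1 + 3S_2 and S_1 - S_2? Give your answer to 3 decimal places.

Cov(-S_1 + 3S_2, S_1 - S_2) = (-1)(1)Var(S_1) + (3)(-1)Var(S_2) + [(-1)(-1) + (3)(1)]Cov(S_1,S_2)
= -1·11.6 + -3·3.4 + 4·3 = -9.8

-9.800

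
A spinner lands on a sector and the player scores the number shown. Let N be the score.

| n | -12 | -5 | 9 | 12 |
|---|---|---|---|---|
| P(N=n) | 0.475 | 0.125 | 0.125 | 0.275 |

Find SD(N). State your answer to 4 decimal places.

E[N] = (-12)(0.475) + (-5)(0.125) + (9)(0.125) + (12)(0.275) = -1.9
E[N²] = (-12)²(0.475) + (-5)²(0.125) + (9)²(0.125) + (12)²(0.275) = 121.25
var(N) = E[N²] − (E[N])² = 121.25 − (-1.9)² = 117.64
SD(N) = √117.64 ≈ 10.8462

10.8462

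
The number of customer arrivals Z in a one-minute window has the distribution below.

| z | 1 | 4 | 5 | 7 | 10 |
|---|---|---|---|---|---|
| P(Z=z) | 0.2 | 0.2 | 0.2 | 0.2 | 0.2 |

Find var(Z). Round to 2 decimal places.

E[Z] = (1)(0.2) + (4)(0.2) + (5)(0.2) + (7)(0.2) + (10)(0.2) = 5.4
E[Z²] = (1)²(0.2) + (4)²(0.2) + (5)²(0.2) + (7)²(0.2) + (10)²(0.2) = 38.2
var(Z) = E[Z²] − (E[Z])² = 38.2 − (5.4)² = 9.04

9.04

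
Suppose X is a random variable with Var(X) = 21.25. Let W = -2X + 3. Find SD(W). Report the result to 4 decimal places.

Var(-2X + 3) = (-2)²·21.25 = 85
SD(W) = √85 ≈ 9.2195

9.2195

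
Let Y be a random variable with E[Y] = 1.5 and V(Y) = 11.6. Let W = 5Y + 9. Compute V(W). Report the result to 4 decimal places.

290.0000

V(5Y + 9) = (5)²·V(Y) = 25·11.6 = 290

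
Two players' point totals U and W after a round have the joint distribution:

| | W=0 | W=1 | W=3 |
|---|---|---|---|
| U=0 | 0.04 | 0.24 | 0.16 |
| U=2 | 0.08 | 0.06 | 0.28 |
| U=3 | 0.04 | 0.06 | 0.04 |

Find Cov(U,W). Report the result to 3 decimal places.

E[U] = 1.26,  E[W] = 1.8
E[UW] = 2.34
Cov(U,W) = E[UW] − E[U]E[W] = 2.34 − (1.26)(1.8) = 0.072

0.072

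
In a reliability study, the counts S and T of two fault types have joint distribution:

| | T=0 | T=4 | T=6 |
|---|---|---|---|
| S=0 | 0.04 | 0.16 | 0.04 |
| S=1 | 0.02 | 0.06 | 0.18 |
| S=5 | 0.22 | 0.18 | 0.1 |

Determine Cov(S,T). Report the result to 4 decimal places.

E[S] = 2.76,  E[T] = 3.52
E[ST] = 7.92
Cov(S,T) = E[ST] − E[S]E[T] = 7.92 − (2.76)(3.52) = -1.7952

-1.7952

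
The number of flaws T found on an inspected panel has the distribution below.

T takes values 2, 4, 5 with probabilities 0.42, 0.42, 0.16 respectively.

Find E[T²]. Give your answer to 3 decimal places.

E[T²] = (2)²(0.42) + (4)²(0.42) + (5)²(0.16) = 12.4

12.400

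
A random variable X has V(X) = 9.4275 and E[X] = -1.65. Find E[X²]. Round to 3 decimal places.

E[X²] = V(X) + (E[X])² = 9.4275 + (-1.65)² = 12.15

12.150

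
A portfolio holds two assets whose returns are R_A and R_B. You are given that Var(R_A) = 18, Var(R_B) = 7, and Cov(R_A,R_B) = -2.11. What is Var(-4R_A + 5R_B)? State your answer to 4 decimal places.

547.4000

Var(-4R_A + 5R_B) = (-4)²·Var(R_A) + (5)²·Var(R_B) + 2·(-4)·(5)·Cov(R_A,R_B)
= 16·18 + 25·7 + -40·-2.11 = 547.4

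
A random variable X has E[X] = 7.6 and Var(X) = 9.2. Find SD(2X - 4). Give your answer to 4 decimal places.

6.0663

Var(2X - 4) = (2)²·9.2 = 36.8
SD(2X - 4) = √36.8 ≈ 6.0663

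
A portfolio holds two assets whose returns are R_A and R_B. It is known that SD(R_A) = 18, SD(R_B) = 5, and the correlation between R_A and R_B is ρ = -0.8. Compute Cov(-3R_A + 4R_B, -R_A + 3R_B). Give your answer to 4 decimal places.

2208.0000

V(R_A) = (18)² = 324;  V(R_B) = (5)² = 25
Cov(R_A,R_B) = ρ·SD(R_A)·SD(R_B) = -0.8·18·5 = -72
Cov(-3R_A + 4R_B, -R_A + 3R_B) = (-3)(-1)V(R_A) + (4)(3)V(R_B) + [(-3)(3) + (4)(-1)]Cov(R_A,R_B)
= 3·324 + 12·25 + -13·-72 = 2208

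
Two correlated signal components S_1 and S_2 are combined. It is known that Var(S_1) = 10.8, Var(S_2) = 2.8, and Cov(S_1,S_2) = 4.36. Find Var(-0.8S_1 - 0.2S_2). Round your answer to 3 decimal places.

Var(-0.8S_1 - 0.2S_2) = (-0.8)²·Var(S_1) + (-0.2)²·Var(S_2) + 2·(-0.8)·(-0.2)·Cov(S_1,S_2)
= 0.64·10.8 + 0.04·2.8 + 0.32·4.36 = 8.4192

8.419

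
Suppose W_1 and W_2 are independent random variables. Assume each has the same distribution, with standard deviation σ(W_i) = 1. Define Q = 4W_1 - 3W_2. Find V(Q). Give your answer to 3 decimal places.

V(W_i) = (1)² = 1
By independence, V(Q) = (4)²V(W_1) + (-3)²V(W_2)
= (4)²·1 + (-3)²·1 = 25

25.000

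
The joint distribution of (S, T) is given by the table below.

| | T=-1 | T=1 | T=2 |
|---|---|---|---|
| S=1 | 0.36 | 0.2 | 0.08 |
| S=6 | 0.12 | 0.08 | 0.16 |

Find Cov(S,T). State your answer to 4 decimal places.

E[S] = 2.8,  E[T] = 0.28
E[ST] = 1.68
Cov(S,T) = E[ST] − E[S]E[T] = 1.68 − (2.8)(0.28) = 0.896

0.8960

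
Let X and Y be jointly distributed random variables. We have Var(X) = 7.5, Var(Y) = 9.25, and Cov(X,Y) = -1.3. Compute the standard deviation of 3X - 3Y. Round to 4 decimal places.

Var(3X - 3Y) = (3)²·Var(X) + (-3)²·Var(Y) + 2·(3)·(-3)·Cov(X,Y)
= 9·7.5 + 9·9.25 + -18·-1.3 = 174.15
SD(3X - 3Y) = √174.15 ≈ 13.1966

13.1966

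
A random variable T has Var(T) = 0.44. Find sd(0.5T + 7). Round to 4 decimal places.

Var(0.5T + 7) = (0.5)²·0.44 = 0.11
sd(0.5T + 7) = √0.11 ≈ 0.3317

0.3317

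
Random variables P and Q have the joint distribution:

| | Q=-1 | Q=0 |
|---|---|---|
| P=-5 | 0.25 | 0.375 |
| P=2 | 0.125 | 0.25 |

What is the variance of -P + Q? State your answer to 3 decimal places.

11.500

E[P] = -2.375,  E[Q] = -0.375,  E[PQ] = 1
Var(P) = 17.125 − (-2.375)² = 11.484375;  Var(Q) = 0.375 − (-0.375)² = 0.234375
Cov(P,Q) = 1 − (-2.375)(-0.375) = 0.109375
Var(-P + Q) = (-1)²·11.484375 + (1)²·0.234375 + 2·(-1)·(1)·0.109375 = 11.5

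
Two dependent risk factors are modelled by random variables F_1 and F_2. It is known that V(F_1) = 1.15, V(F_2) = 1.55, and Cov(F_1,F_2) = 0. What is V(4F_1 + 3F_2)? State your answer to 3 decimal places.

V(4F_1 + 3F_2) = (4)²·V(F_1) + (3)²·V(F_2) + 2·(4)·(3)·Cov(F_1,F_2)
= 16·1.15 + 9·1.55 + 24·0 = 32.35

32.350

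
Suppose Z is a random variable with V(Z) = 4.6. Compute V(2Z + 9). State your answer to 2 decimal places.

18.40

V(2Z + 9) = (2)²·V(Z) = 4·4.6 = 18.4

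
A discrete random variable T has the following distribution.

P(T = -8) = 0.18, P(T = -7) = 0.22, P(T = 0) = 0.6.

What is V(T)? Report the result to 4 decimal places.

13.4196

E[T] = (-8)(0.18) + (-7)(0.22) + (0)(0.6) = -2.98
E[T²] = (-8)²(0.18) + (-7)²(0.22) + (0)²(0.6) = 22.3
V(T) = E[T²] − (E[T])² = 22.3 − (-2.98)² = 13.4196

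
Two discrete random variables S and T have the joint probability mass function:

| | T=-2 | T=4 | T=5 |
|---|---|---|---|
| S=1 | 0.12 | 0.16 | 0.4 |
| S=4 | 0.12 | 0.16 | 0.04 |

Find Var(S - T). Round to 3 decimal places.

12.198

E[S] = 1.96,  E[T] = 3,  E[ST] = 4.8
Var(S) = 5.8 − (1.96)² = 1.9584;  Var(T) = 17.08 − (3)² = 8.08
Cov(S,T) = 4.8 − (1.96)(3) = -1.08
Var(S - T) = (1)²·1.9584 + (-1)²·8.08 + 2·(1)·(-1)·-1.08 = 12.1984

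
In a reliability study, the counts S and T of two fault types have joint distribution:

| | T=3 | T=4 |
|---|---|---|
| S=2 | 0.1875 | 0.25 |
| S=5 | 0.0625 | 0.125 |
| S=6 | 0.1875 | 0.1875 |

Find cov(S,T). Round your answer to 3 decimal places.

-0.035

E[S] = 4.0625,  E[T] = 3.5625
E[ST] = 14.4375
cov(S,T) = E[ST] − E[S]E[T] = 14.4375 − (4.0625)(3.5625) = -0.03515625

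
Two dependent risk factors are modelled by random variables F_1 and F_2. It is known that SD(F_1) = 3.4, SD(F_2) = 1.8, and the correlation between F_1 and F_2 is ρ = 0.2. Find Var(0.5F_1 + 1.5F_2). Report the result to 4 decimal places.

12.0160

Var(F_1) = (3.4)² = 11.56;  Var(F_2) = (1.8)² = 3.24
cov(F_1,F_2) = ρ·SD(F_1)·SD(F_2) = 0.2·3.4·1.8 = 1.224
Var(0.5F_1 + 1.5F_2) = (0.5)²·Var(F_1) + (1.5)²·Var(F_2) + 2·(0.5)·(1.5)·cov(F_1,F_2)
= 0.25·11.56 + 2.25·3.24 + 1.5·1.224 = 12.016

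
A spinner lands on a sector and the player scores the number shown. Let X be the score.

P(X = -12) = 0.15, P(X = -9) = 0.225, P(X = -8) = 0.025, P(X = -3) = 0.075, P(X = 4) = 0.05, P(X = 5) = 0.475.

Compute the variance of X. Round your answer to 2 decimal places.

E[X] = (-12)(0.15) + (-9)(0.225) + (-8)(0.025) + (-3)(0.075) + (4)(0.05) + (5)(0.475) = -1.675
E[X²] = (-12)²(0.15) + (-9)²(0.225) + (-8)²(0.025) + (-3)²(0.075) + (4)²(0.05) + (5)²(0.475) = 54.775
V(X) = E[X²] − (E[X])² = 54.775 − (-1.675)² = 51.969375

51.97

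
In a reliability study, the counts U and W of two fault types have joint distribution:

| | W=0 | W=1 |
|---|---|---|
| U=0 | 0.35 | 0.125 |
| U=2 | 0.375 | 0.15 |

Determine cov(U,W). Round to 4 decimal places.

E[U] = 1.05,  E[W] = 0.275
E[UW] = 0.3
cov(U,W) = E[UW] − E[U]E[W] = 0.3 − (1.05)(0.275) = 0.01125

0.0113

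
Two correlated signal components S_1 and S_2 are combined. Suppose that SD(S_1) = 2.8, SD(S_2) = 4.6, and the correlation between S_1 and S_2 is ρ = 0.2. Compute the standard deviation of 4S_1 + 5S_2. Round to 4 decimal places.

V(S_1) = (2.8)² = 7.84;  V(S_2) = (4.6)² = 21.16
Cov(S_1,S_2) = ρ·SD(S_1)·SD(S_2) = 0.2·2.8·4.6 = 2.576
V(4S_1 + 5S_2) = (4)²·V(S_1) + (5)²·V(S_2) + 2·(4)·(5)·Cov(S_1,S_2)
= 16·7.84 + 25·21.16 + 40·2.576 = 757.48
SD(4S_1 + 5S_2) = √757.48 ≈ 27.5224

27.5224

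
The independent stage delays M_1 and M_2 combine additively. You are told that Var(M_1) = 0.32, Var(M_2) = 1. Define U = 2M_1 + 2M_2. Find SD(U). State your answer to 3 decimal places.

2.298

By independence, Var(U) = (2)²Var(M_1) + (2)²Var(M_2)
= (2)²·0.32 + (2)²·1 = 5.28
SD(U) = √5.28 ≈ 2.298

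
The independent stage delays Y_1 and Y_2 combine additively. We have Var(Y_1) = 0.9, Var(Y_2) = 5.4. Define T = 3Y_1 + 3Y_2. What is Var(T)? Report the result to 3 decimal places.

By independence, Var(T) = (3)²Var(Y_1) + (3)²Var(Y_2)
= (3)²·0.9 + (3)²·5.4 = 56.7

56.700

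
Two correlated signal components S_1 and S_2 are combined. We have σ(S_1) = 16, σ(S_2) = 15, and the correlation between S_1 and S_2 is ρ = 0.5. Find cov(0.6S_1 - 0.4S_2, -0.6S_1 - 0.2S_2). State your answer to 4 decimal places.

-59.7600

Var(S_1) = (16)² = 256;  Var(S_2) = (15)² = 225
cov(S_1,S_2) = ρ·σ(S_1)·σ(S_2) = 0.5·16·15 = 120
cov(0.6S_1 - 0.4S_2, -0.6S_1 - 0.2S_2) = (0.6)(-0.6)Var(S_1) + (-0.4)(-0.2)Var(S_2) + [(0.6)(-0.2) + (-0.4)(-0.6)]cov(S_1,S_2)
= -0.36·256 + 0.08·225 + 0.12·120 = -59.76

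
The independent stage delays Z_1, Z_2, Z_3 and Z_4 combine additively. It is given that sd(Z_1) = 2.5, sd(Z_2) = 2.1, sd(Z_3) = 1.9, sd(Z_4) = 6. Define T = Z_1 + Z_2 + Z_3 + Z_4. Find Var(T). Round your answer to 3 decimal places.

50.270

Var(Z_1) = 6.25, Var(Z_2) = 4.41, Var(Z_3) = 3.61, Var(Z_4) = 36
By independence, Var(T) = (1)²Var(Z_1) + (1)²Var(Z_2) + (1)²Var(Z_3) + (1)²Var(Z_4)
= (1)²·6.25 + (1)²·4.41 + (1)²·3.61 + (1)²·36 = 50.27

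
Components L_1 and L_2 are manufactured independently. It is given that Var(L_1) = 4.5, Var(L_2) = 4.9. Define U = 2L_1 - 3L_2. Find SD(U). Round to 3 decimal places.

By independence, Var(U) = (2)²Var(L_1) + (-3)²Var(L_2)
= (2)²·4.5 + (-3)²·4.9 = 62.1
SD(U) = √62.1 ≈ 7.880

7.880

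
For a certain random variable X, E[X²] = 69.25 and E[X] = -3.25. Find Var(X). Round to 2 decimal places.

58.69

Var(X) = 69.25 − (-3.25)² = 58.6875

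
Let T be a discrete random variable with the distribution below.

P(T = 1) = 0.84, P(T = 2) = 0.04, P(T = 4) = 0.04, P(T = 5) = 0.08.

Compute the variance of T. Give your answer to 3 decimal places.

1.450

E[T] = (1)(0.84) + (2)(0.04) + (4)(0.04) + (5)(0.08) = 1.48
E[T²] = (1)²(0.84) + (2)²(0.04) + (4)²(0.04) + (5)²(0.08) = 3.64
var(T) = E[T²] − (E[T])² = 3.64 − (1.48)² = 1.4496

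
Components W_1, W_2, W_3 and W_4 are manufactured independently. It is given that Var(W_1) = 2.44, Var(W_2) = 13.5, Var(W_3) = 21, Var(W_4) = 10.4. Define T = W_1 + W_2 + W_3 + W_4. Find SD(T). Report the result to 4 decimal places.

By independence, Var(T) = (1)²Var(W_1) + (1)²Var(W_2) + (1)²Var(W_3) + (1)²Var(W_4)
= (1)²·2.44 + (1)²·13.5 + (1)²·21 + (1)²·10.4 = 47.34
SD(T) = √47.34 ≈ 6.8804

6.8804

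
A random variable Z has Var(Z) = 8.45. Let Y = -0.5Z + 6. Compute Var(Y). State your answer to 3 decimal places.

2.113

Var(-0.5Z + 6) = (-0.5)²·Var(Z) = 0.25·8.45 = 2.1125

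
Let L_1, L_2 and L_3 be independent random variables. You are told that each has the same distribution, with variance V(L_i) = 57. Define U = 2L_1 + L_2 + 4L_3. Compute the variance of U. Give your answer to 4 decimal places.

By independence, V(U) = (2)²V(L_1) + (1)²V(L_2) + (4)²V(L_3)
= (2)²·57 + (1)²·57 + (4)²·57 = 1197

1197.0000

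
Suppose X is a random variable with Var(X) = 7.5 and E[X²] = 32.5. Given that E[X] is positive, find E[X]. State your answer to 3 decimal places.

(E[X])² = E[X²] − Var(X) = 32.5 − 7.5 = 25
E[X] = √25 = 5

5.000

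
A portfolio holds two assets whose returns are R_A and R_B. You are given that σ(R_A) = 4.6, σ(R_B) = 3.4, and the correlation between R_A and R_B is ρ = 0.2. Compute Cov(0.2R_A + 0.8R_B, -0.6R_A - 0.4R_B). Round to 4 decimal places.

-7.9901

var(R_A) = (4.6)² = 21.16;  var(R_B) = (3.4)² = 11.56
Cov(R_A,R_B) = ρ·σ(R_A)·σ(R_B) = 0.2·4.6·3.4 = 3.128
Cov(0.2R_A + 0.8R_B, -0.6R_A - 0.4R_B) = (0.2)(-0.6)var(R_A) + (0.8)(-0.4)var(R_B) + [(0.2)(-0.4) + (0.8)(-0.6)]Cov(R_A,R_B)
= -0.12·21.16 + -0.32·11.56 + -0.56·3.128 = -7.99008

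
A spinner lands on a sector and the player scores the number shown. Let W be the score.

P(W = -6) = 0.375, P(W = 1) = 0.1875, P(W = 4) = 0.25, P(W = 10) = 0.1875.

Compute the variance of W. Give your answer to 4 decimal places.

E[W] = (-6)(0.375) + (1)(0.1875) + (4)(0.25) + (10)(0.1875) = 0.8125
E[W²] = (-6)²(0.375) + (1)²(0.1875) + (4)²(0.25) + (10)²(0.1875) = 36.4375
Var(W) = E[W²] − (E[W])² = 36.4375 − (0.8125)² = 35.77734375

35.7773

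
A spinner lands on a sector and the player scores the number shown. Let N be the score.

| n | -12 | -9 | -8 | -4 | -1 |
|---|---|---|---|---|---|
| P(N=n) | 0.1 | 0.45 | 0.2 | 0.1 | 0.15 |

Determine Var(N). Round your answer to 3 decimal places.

10.640

E[N] = (-12)(0.1) + (-9)(0.45) + (-8)(0.2) + (-4)(0.1) + (-1)(0.15) = -7.4
E[N²] = (-12)²(0.1) + (-9)²(0.45) + (-8)²(0.2) + (-4)²(0.1) + (-1)²(0.15) = 65.4
Var(N) = E[N²] − (E[N])² = 65.4 − (-7.4)² = 10.64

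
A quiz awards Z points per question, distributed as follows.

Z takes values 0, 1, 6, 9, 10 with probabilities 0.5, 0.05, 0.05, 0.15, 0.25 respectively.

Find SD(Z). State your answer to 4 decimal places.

4.6217

E[Z] = (0)(0.5) + (1)(0.05) + (6)(0.05) + (9)(0.15) + (10)(0.25) = 4.2
E[Z²] = (0)²(0.5) + (1)²(0.05) + (6)²(0.05) + (9)²(0.15) + (10)²(0.25) = 39
Var(Z) = E[Z²] − (E[Z])² = 39 − (4.2)² = 21.36
SD(Z) = √21.36 ≈ 4.6217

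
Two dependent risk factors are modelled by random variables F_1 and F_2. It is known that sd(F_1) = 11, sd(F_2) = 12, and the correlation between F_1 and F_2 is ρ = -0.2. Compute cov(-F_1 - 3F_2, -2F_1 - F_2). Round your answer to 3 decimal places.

489.200

var(F_1) = (11)² = 121;  var(F_2) = (12)² = 144
cov(F_1,F_2) = ρ·sd(F_1)·sd(F_2) = -0.2·11·12 = -26.4
cov(-F_1 - 3F_2, -2F_1 - F_2) = (-1)(-2)var(F_1) + (-3)(-1)var(F_2) + [(-1)(-1) + (-3)(-2)]cov(F_1,F_2)
= 2·121 + 3·144 + 7·-26.4 = 489.2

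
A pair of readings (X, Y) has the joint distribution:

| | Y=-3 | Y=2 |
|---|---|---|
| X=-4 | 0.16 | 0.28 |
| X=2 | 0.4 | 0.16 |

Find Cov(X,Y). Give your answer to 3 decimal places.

E[X] = -0.64,  E[Y] = -0.8
E[XY] = -2.08
Cov(X,Y) = E[XY] − E[X]E[Y] = -2.08 − (-0.64)(-0.8) = -2.592

-2.592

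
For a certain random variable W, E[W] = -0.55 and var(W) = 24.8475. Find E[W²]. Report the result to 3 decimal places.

25.150

E[W²] = var(W) + (E[W])² = 24.8475 + (-0.55)² = 25.15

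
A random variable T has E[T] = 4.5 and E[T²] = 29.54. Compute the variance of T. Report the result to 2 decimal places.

9.29

Var(T) = 29.54 − (4.5)² = 9.29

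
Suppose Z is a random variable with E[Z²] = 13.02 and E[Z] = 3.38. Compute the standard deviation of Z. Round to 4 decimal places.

Var(Z) = 13.02 − (3.38)² = 1.5956
SD(Z) = √1.5956 ≈ 1.2632

1.2632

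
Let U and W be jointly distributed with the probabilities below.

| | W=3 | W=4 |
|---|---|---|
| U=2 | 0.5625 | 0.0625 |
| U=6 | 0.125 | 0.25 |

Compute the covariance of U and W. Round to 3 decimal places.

0.531

E[U] = 3.5,  E[W] = 3.3125
E[UW] = 12.125
Cov(U,W) = E[UW] − E[U]E[W] = 12.125 − (3.5)(3.3125) = 0.53125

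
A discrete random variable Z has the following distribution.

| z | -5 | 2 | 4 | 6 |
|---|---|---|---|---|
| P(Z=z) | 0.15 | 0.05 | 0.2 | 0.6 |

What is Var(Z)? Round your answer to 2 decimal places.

14.69

E[Z] = (-5)(0.15) + (2)(0.05) + (4)(0.2) + (6)(0.6) = 3.75
E[Z²] = (-5)²(0.15) + (2)²(0.05) + (4)²(0.2) + (6)²(0.6) = 28.75
Var(Z) = E[Z²] − (E[Z])² = 28.75 − (3.75)² = 14.6875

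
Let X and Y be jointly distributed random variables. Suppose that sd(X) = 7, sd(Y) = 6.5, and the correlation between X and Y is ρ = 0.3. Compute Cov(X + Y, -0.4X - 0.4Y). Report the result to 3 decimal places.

-47.420

Var(X) = (7)² = 49;  Var(Y) = (6.5)² = 42.25
Cov(X,Y) = ρ·sd(X)·sd(Y) = 0.3·7·6.5 = 13.65
Cov(X + Y, -0.4X - 0.4Y) = (1)(-0.4)Var(X) + (1)(-0.4)Var(Y) + [(1)(-0.4) + (1)(-0.4)]Cov(X,Y)
= -0.4·49 + -0.4·42.25 + -0.8·13.65 = -47.42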